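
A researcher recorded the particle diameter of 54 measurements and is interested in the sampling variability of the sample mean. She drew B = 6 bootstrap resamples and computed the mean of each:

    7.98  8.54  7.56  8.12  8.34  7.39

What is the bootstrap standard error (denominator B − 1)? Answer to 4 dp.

Bootstrap SE is the standard deviation of the 6 replicate means.
Mean of replicates: (7.98 + 8.54 + 7.56 + 8.12 + 8.34 + 7.39) / 6 = 47.93000 / 6 = 7.98833
Sum of squared deviations: (−0.00833)² + (+0.55167)² + (−0.42833)² + (+0.13167)² + (+0.35167)² + (−0.59833)² = 0.98688
Variance = 0.98688 / 5 = 0.19738
SE* = √0.19738

SE* = 0.4443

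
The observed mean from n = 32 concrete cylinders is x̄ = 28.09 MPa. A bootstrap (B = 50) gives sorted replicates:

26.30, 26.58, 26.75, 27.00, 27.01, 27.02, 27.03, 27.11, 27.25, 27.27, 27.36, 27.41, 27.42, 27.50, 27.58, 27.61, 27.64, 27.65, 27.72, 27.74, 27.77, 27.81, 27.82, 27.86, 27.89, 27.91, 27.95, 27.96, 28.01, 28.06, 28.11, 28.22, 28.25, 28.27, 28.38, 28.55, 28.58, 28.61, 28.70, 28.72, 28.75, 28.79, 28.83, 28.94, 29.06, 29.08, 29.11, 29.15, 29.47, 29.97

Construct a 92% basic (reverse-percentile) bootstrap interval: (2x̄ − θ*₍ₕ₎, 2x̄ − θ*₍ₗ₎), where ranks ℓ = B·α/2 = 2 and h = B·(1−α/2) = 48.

(27.03, 29.60)

Percentile endpoints at ranks 2 and 48: θ*₍2₎ = 26.58, θ*₍48₎ = 29.15.
Basic interval reflects these around x̄:
  lower = 2 × 28.09 − 29.15 = 27.03
  upper = 2 × 28.09 − 26.58 = 29.60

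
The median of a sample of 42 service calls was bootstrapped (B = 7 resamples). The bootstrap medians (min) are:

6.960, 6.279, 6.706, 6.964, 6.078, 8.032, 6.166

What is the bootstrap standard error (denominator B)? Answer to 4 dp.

SE* = 0.6267

Bootstrap SE is the standard deviation of the 7 replicate medians.
Mean of replicates: (6.960 + 6.279 + 6.706 + 6.964 + 6.078 + 8.032 + 6.166) / 7 = 47.18500 / 7 = 6.74071
Sum of squared deviations: (+0.21929)² + (−0.46171)² + (−0.03471)² + (+0.22329)² + (−0.66271)² + (+1.29129)² + (−0.57471)² = 2.74923
Variance = 2.74923 / 7 = 0.39275
SE* = √0.39275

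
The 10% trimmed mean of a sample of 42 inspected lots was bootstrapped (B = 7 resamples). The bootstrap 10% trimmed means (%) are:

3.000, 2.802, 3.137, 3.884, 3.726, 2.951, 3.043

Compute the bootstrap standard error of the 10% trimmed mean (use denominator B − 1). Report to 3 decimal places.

SE* = 0.414

Bootstrap SE is the standard deviation of the 7 replicate 10% trimmed means.
Mean of replicates: (3.000 + 2.802 + 3.137 + 3.884 + 3.726 + 2.951 + 3.043) / 7 = 22.5430 / 7 = 3.2204
Sum of squared deviations: (−0.2204)² + (−0.4184)² + (−0.0834)² + (+0.6636)² + (+0.5056)² + (−0.2694)² + (−0.1774)² = 1.0306
Variance = 1.0306 / 6 = 0.1718
SE* = √0.1718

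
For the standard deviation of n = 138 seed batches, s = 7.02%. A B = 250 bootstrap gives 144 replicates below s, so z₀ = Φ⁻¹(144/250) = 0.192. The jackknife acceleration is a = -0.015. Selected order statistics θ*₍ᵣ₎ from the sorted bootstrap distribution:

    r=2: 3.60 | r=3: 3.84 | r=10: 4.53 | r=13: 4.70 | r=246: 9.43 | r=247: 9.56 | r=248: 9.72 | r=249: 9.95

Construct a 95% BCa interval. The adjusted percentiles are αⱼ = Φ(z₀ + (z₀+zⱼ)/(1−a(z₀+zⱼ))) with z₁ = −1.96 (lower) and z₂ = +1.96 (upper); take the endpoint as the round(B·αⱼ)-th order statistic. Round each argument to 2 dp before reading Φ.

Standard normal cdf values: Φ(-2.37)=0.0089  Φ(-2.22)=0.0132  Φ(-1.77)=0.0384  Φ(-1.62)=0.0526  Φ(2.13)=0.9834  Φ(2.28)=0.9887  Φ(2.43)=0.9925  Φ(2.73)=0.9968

(4.70, 9.56)

Lower: z₀ + z₁ = 0.192 + (-1.960) = -1.768; 1 − a(z₀+z₁) = 1 − (-0.015)(-1.768) = 0.9735; argument = 0.192 + (-1.768)/0.9735 = -1.6242 → -1.62.
α₁ = Φ(-1.62) = 0.0526; rank = round(250 × 0.0526) = 13; θ*₍13₎ = 4.70.
Upper: z₀ + z₂ = 2.152; 1 − a(z₀+z₂) = 1.0323; argument = 2.2767 → 2.28; α₂ = 0.9887; rank = 247; θ*₍247₎ = 9.56.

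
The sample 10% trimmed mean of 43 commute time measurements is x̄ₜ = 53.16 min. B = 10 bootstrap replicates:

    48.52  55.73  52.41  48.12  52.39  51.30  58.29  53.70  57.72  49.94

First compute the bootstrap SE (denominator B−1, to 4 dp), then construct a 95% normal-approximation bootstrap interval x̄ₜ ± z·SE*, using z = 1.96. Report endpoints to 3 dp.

(46.163, 60.157)

Mean of replicates = 52.8120; sum of squared deviations = 114.7106; SE* = √(114.7106/9) = 3.5701
Margin = 1.96 × 3.5701 = 6.9974
Interval: 53.16 ± 6.9974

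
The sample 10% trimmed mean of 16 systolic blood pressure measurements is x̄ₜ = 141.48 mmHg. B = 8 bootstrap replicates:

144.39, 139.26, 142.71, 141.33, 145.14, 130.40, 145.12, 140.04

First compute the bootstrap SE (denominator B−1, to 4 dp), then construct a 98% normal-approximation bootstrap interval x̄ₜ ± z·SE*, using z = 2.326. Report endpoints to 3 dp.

Mean of replicates = 141.0487; sum of squared deviations = 164.9293; SE* = √(164.9293/7) = 4.8540
Margin = 2.326 × 4.8540 = 11.2904
Interval: 141.48 ± 11.2904

(130.190, 152.770)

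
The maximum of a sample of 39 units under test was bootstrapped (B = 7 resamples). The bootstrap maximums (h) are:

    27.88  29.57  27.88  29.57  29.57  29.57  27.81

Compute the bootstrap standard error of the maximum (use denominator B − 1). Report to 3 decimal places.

Bootstrap SE is the standard deviation of the 7 replicate maximums.
Mean of replicates: (27.88 + 29.57 + 27.88 + 29.57 + 29.57 + 29.57 + 27.81) / 7 = 201.8500 / 7 = 28.8357
Sum of squared deviations: (−0.9557)² + (+0.7343)² + (−0.9557)² + (+0.7343)² + (+0.7343)² + (+0.7343)² + (−1.0257)² = 5.0356
Variance = 5.0356 / 6 = 0.8393
SE* = √0.8393

SE* = 0.916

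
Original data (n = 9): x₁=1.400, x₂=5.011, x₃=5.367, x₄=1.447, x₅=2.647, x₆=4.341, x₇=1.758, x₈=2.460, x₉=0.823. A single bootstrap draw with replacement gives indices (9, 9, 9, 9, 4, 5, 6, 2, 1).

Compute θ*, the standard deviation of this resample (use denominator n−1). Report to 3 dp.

θ* = 1.627

Resample values: 0.823, 0.823, 0.823, 0.823, 1.447, 2.647, 4.341, 5.011, 1.400.
Mean = 2.0153; sum of squared deviations = 21.1700
s² = 21.1700 / 8 = 2.6463
s = √2.6463 = 1.627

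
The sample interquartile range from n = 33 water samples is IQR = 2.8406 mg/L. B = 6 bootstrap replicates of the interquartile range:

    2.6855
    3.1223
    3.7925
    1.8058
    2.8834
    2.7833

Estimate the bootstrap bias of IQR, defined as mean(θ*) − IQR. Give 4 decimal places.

mean(θ*) = (2.6855 + 3.1223 + 3.7925 + 1.8058 + 2.8834 + 2.7833) / 6 = 2.84547
bias = 2.84547 − 2.8406

bias = +0.0049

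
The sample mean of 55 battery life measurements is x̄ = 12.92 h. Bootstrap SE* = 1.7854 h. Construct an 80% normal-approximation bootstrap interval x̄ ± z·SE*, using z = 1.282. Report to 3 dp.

Margin = 1.282 × 1.7854 = 2.2889
Interval: 12.92 ± 2.2889

(10.631, 15.209)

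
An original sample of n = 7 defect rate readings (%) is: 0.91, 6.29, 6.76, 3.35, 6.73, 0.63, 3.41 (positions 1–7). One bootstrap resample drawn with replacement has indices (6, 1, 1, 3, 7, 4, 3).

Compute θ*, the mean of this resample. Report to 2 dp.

θ* = 3.25

Resample values: 0.63, 0.91, 0.91, 6.76, 3.41, 3.35, 6.76.
Mean = (0.63 + 0.91 + 0.91 + 6.76 + 3.41 + 3.35 + 6.76) / 7 = 22.730 / 7 = 3.25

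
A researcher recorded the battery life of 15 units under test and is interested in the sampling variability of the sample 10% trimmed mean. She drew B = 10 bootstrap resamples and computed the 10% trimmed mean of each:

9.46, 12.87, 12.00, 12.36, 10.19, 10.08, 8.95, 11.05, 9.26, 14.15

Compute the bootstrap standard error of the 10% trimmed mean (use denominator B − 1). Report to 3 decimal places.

SE* = 1.744

Bootstrap SE is the standard deviation of the 10 replicate 10% trimmed means.
Mean of replicates: (9.46 + 12.87 + 12.00 + 12.36 + 10.19 + 10.08 + 8.95 + 11.05 + 9.26 + 14.15) / 10 = 110.3700 / 10 = 11.0370
Sum of squared deviations: (−1.5770)² + (+1.8330)² + (+0.9630)² + (+1.3230)² + (−0.8470)² + (−0.9570)² + (−2.0870)² + (+0.0130)² + (−1.7770)² + (+3.1130)² = 27.3620
Variance = 27.3620 / 9 = 3.0402
SE* = √3.0402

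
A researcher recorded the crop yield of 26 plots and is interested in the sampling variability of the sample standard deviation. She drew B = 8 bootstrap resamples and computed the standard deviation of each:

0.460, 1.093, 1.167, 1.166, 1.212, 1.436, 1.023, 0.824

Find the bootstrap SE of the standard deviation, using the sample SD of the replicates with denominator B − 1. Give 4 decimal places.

SE* = 0.2938

Bootstrap SE is the standard deviation of the 8 replicate standard deviations.
Mean of replicates: (0.460 + 1.093 + 1.167 + 1.166 + 1.212 + 1.436 + 1.023 + 0.824) / 8 = 8.38100 / 8 = 1.04763
Sum of squared deviations: (−0.58763)² + (+0.04537)² + (+0.11938)² + (+0.11837)² + (+0.16437)² + (+0.38837)² + (−0.02463)² + (−0.22363)² = 0.60409
Variance = 0.60409 / 7 = 0.08630
SE* = √0.08630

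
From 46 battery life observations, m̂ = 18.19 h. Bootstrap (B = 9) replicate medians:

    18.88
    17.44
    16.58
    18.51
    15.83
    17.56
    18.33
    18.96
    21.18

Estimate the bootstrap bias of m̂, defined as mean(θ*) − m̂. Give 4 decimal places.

bias = −0.0489

mean(θ*) = (18.88 + 17.44 + 16.58 + 18.51 + 15.83 + 17.56 + 18.33 + 18.96 + 21.18) / 9 = 18.14111
bias = 18.14111 − 18.19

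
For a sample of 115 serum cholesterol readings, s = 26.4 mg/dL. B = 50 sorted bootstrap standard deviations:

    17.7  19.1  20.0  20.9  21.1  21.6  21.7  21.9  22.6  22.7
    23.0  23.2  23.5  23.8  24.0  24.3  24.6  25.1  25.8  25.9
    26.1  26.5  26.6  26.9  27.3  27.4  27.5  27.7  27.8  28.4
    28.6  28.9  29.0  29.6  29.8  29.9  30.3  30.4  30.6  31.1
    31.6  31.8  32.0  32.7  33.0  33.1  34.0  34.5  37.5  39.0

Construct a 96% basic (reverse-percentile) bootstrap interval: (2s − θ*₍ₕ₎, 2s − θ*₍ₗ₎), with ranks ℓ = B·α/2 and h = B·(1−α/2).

Percentile endpoints at ranks 1 and 49: θ*₍1₎ = 17.7, θ*₍49₎ = 37.5.
Basic interval reflects these around s:
  lower = 2 × 26.4 − 37.5 = 15.3
  upper = 2 × 26.4 − 17.7 = 35.1

(15.3, 35.1)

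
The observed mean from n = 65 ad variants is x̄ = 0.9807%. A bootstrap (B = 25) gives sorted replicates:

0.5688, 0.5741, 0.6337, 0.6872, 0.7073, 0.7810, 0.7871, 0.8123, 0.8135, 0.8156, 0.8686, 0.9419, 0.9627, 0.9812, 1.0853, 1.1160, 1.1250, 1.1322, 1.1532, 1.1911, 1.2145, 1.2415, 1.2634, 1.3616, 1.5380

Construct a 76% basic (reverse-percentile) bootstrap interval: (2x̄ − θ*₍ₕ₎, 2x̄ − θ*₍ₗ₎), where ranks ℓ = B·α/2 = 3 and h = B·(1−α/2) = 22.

Percentile endpoints at ranks 3 and 22: θ*₍3₎ = 0.6337, θ*₍22₎ = 1.2415.
Basic interval reflects these around x̄:
  lower = 2 × 0.9807 − 1.2415 = 0.7199
  upper = 2 × 0.9807 − 0.6337 = 1.3277

(0.7199, 1.3277)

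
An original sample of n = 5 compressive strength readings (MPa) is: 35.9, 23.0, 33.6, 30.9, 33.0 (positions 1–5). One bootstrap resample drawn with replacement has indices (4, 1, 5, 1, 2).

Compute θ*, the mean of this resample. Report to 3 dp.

θ* = 31.740

Resample values: 30.9, 35.9, 33.0, 35.9, 23.0.
Mean = (30.9 + 35.9 + 33.0 + 35.9 + 23.0) / 5 = 158.70 / 5 = 31.740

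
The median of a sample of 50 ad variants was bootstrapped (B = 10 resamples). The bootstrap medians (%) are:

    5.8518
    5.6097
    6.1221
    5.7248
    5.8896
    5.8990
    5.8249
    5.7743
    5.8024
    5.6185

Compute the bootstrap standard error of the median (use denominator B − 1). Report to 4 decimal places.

Bootstrap SE is the standard deviation of the 10 replicate medians.
Mean of replicates: (5.8518 + 5.6097 + 6.1221 + 5.7248 + 5.8896 + 5.8990 + 5.8249 + 5.7743 + 5.8024 + 5.6185) / 10 = 58.11710 / 10 = 5.81171
Sum of squared deviations: (+0.04009)² + (−0.20201)² + (+0.31039)² + (−0.08691)² + (+0.07789)² + (+0.08729)² + (+0.01319)² + (−0.03741)² + (−0.00931)² + (−0.19321)² = 0.19899
Variance = 0.19899 / 9 = 0.02211
SE* = √0.02211

SE* = 0.1487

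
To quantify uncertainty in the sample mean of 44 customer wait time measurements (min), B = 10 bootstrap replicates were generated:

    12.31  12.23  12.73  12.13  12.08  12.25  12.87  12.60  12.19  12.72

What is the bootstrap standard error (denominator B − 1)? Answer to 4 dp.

SE* = 0.2887

Bootstrap SE is the standard deviation of the 10 replicate means.
Mean of replicates: (12.31 + 12.23 + 12.73 + 12.13 + 12.08 + 12.25 + 12.87 + 12.60 + 12.19 + 12.72) / 10 = 124.11000 / 10 = 12.41100
Sum of squared deviations: (−0.10100)² + (−0.18100)² + (+0.31900)² + (−0.28100)² + (−0.33100)² + (−0.16100)² + (+0.45900)² + (+0.18900)² + (−0.22100)² + (+0.30900)² = 0.74989
Variance = 0.74989 / 9 = 0.08332
SE* = √0.08332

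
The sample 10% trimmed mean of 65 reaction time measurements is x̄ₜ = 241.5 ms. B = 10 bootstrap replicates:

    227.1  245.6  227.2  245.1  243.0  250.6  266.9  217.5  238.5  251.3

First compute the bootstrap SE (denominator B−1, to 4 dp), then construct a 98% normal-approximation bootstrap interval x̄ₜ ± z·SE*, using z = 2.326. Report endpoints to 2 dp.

Mean of replicates = 241.2800; sum of squared deviations = 1852.3960; SE* = √(1852.3960/9) = 14.3465
Margin = 2.326 × 14.3465 = 33.370
Interval: 241.5 ± 33.370

(208.13, 274.87)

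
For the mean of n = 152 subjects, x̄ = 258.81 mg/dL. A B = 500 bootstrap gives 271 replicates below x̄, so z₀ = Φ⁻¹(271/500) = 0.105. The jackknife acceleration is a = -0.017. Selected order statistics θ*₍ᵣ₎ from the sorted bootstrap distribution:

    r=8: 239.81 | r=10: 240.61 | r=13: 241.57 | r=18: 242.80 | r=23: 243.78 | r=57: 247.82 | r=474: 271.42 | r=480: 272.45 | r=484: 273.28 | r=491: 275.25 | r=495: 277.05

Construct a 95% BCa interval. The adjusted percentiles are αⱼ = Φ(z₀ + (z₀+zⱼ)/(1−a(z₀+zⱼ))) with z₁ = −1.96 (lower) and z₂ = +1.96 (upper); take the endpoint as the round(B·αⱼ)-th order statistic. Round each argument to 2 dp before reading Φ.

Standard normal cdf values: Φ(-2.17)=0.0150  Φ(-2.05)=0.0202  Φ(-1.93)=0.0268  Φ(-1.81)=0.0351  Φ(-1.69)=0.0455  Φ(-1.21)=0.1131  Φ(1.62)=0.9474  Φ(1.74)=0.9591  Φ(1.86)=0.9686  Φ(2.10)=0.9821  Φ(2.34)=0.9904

Lower: z₀ + z₁ = 0.105 + (-1.960) = -1.855; 1 − a(z₀+z₁) = 1 − (-0.017)(-1.855) = 0.9685; argument = 0.105 + (-1.855)/0.9685 = -1.8104 → -1.81.
α₁ = Φ(-1.81) = 0.0351; rank = round(500 × 0.0351) = 18; θ*₍18₎ = 242.80.
Upper: z₀ + z₂ = 2.065; 1 − a(z₀+z₂) = 1.0351; argument = 2.1000 → 2.10; α₂ = 0.9821; rank = 491; θ*₍491₎ = 275.25.

(242.80, 275.25)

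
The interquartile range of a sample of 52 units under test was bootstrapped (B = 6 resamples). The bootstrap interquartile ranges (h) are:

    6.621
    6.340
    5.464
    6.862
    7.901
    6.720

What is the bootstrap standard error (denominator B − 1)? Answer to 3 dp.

Bootstrap SE is the standard deviation of the 6 replicate interquartile ranges.
Mean of replicates: (6.621 + 6.340 + 5.464 + 6.862 + 7.901 + 6.720) / 6 = 39.9080 / 6 = 6.6513
Sum of squared deviations: (−0.0303)² + (−0.3113)² + (−1.1873)² + (+0.2107)² + (+1.2497)² + (+0.0687)² = 3.1184
Variance = 3.1184 / 5 = 0.6237
SE* = √0.6237

SE* = 0.790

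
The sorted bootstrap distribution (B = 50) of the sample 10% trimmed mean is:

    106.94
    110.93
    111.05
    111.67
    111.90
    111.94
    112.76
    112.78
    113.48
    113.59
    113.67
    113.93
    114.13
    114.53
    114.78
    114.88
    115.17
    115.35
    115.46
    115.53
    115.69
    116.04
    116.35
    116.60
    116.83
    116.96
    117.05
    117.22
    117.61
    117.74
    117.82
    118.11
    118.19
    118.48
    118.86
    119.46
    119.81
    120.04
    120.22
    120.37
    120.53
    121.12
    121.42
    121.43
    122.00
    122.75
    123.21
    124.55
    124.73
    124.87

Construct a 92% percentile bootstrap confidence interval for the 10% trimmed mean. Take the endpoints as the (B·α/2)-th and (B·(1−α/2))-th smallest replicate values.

α = 0.08; lower rank = 50 × 0.040 = 2; upper rank = 50 × 0.960 = 48.
The 2nd smallest replicate is 110.93; the 48th is 124.55.

(110.93, 124.55)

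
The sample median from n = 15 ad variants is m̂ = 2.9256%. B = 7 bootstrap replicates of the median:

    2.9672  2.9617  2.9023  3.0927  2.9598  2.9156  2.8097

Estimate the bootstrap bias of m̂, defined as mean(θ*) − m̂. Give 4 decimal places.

bias = +0.0185

mean(θ*) = (2.9672 + 2.9617 + 2.9023 + 3.0927 + 2.9598 + 2.9156 + 2.8097) / 7 = 2.94414
bias = 2.94414 − 2.9256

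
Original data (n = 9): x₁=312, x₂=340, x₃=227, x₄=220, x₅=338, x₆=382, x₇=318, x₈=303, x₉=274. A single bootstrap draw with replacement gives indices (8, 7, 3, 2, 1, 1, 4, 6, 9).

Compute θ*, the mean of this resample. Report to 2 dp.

θ* = 298.67

Resample values: 303, 318, 227, 340, 312, 312, 220, 382, 274.
Mean = (303 + 318 + 227 + 340 + 312 + 312 + 220 + 382 + 274) / 9 = 2688.0 / 9 = 298.67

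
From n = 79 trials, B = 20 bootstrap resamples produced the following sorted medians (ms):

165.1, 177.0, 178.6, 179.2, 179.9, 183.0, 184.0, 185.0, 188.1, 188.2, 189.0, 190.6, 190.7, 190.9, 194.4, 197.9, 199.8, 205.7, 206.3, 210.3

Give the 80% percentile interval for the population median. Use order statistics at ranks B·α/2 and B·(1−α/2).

α = 0.20; lower rank = 20 × 0.100 = 2; upper rank = 20 × 0.900 = 18.
The 2nd smallest replicate is 177.0; the 18th is 205.7.

(177.0, 205.7)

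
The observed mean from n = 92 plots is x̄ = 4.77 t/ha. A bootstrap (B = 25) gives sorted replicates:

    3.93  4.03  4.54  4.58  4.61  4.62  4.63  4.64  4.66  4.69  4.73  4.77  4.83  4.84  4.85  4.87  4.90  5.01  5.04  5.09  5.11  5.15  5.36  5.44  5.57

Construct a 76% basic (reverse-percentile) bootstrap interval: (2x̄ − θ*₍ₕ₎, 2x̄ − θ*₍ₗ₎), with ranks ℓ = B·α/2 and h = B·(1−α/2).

Percentile endpoints at ranks 3 and 22: θ*₍3₎ = 4.54, θ*₍22₎ = 5.15.
Basic interval reflects these around x̄:
  lower = 2 × 4.77 − 5.15 = 4.39
  upper = 2 × 4.77 − 4.54 = 5.00

(4.39, 5.00)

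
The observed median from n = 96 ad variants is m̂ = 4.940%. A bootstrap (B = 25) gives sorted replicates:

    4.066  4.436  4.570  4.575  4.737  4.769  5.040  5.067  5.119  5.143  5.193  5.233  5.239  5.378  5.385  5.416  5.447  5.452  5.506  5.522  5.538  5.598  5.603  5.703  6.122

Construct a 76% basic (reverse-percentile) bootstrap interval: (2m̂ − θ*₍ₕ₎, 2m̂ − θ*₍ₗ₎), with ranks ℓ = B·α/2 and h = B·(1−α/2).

(4.282, 5.310)

Percentile endpoints at ranks 3 and 22: θ*₍3₎ = 4.570, θ*₍22₎ = 5.598.
Basic interval reflects these around m̂:
  lower = 2 × 4.940 − 5.598 = 4.282
  upper = 2 × 4.940 − 4.570 = 5.310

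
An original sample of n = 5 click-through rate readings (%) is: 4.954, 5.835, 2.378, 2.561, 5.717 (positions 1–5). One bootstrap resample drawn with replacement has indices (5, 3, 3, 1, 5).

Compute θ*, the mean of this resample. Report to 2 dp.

θ* = 4.23

Resample values: 5.717, 2.378, 2.378, 4.954, 5.717.
Mean = (5.717 + 2.378 + 2.378 + 4.954 + 5.717) / 5 = 21.1440 / 5 = 4.23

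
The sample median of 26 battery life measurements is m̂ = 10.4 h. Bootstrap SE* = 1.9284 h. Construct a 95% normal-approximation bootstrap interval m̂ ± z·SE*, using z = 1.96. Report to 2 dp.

(6.62, 14.18)

Margin = 1.96 × 1.9284 = 3.780
Interval: 10.4 ± 3.780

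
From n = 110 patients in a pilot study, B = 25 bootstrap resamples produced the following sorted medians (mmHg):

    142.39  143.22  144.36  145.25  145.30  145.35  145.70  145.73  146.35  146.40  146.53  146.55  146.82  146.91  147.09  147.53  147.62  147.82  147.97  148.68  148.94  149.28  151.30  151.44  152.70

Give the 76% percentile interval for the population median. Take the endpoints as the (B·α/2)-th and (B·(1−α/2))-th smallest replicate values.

(144.36, 149.28)

α = 0.24; lower rank = 25 × 0.120 = 3; upper rank = 25 × 0.880 = 22.
The 3rd smallest replicate is 144.36; the 22nd is 149.28.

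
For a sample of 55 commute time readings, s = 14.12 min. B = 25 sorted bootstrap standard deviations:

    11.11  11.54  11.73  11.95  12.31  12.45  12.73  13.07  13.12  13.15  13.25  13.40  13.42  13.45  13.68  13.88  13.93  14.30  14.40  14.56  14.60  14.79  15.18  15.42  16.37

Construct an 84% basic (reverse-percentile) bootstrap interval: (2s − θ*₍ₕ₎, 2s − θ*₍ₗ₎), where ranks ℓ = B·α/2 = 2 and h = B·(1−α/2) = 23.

Percentile endpoints at ranks 2 and 23: θ*₍2₎ = 11.54, θ*₍23₎ = 15.18.
Basic interval reflects these around s:
  lower = 2 × 14.12 − 15.18 = 13.06
  upper = 2 × 14.12 − 11.54 = 16.70

(13.06, 16.70)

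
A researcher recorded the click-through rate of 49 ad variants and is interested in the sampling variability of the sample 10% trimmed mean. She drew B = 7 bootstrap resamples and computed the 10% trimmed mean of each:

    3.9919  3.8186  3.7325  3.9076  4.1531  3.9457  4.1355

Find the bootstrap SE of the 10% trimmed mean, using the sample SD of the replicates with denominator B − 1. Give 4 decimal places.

Bootstrap SE is the standard deviation of the 7 replicate 10% trimmed means.
Mean of replicates: (3.9919 + 3.8186 + 3.7325 + 3.9076 + 4.1531 + 3.9457 + 4.1355) / 7 = 27.68490 / 7 = 3.95499
Sum of squared deviations: (+0.03691)² + (−0.13639)² + (−0.22249)² + (−0.04739)² + (+0.19811)² + (−0.00929)² + (+0.18051)² = 0.14363
Variance = 0.14363 / 6 = 0.02394
SE* = √0.02394

SE* = 0.1547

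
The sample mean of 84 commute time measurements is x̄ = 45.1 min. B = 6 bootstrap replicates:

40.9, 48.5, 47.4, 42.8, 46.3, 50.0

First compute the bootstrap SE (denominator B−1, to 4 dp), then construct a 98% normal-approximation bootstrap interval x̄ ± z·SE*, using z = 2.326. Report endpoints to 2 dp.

Mean of replicates = 45.9833; sum of squared deviations = 60.5483; SE* = √(60.5483/5) = 3.4799
Margin = 2.326 × 3.4799 = 8.094
Interval: 45.1 ± 8.094

(37.01, 53.19)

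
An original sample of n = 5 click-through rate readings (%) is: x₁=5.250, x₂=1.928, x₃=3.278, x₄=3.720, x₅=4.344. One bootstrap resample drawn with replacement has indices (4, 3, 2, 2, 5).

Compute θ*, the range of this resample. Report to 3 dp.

θ* = 2.416

Resample values: 3.720, 3.278, 1.928, 1.928, 4.344.
Range = 4.344 − 1.928 = 2.416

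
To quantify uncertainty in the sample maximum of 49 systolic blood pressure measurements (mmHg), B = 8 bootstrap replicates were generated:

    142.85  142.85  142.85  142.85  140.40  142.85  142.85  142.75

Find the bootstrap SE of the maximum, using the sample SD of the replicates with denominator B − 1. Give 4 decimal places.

SE* = 0.8619

Bootstrap SE is the standard deviation of the 8 replicate maximums.
Mean of replicates: (142.85 + 142.85 + 142.85 + 142.85 + 140.40 + 142.85 + 142.85 + 142.75) / 8 = 1140.25000 / 8 = 142.53125
Sum of squared deviations: (+0.31875)² + (+0.31875)² + (+0.31875)² + (+0.31875)² + (−2.13125)² + (+0.31875)² + (+0.31875)² + (+0.21875)² = 5.19969
Variance = 5.19969 / 7 = 0.74281
SE* = √0.74281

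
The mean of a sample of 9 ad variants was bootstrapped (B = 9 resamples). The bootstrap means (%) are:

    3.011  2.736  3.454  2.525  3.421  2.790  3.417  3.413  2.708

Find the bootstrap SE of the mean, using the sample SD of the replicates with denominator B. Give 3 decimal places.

Bootstrap SE is the standard deviation of the 9 replicate means.
Mean of replicates: (3.011 + 2.736 + 3.454 + 2.525 + 3.421 + 2.790 + 3.417 + 3.413 + 2.708) / 9 = 27.4750 / 9 = 3.0528
Sum of squared deviations: (−0.0418)² + (−0.3168)² + (+0.4012)² + (−0.5278)² + (+0.3682)² + (−0.2628)² + (+0.3642)² + (+0.3602)² + (−0.3448)² = 1.1276
Variance = 1.1276 / 9 = 0.1253
SE* = √0.1253

SE* = 0.354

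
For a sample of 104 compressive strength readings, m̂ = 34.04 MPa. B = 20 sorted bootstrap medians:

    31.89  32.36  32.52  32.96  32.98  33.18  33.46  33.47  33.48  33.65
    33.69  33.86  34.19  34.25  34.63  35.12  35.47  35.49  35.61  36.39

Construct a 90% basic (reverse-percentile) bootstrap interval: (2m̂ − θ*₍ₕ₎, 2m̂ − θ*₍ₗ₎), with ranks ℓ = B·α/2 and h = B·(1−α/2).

(32.47, 36.19)

Percentile endpoints at ranks 1 and 19: θ*₍1₎ = 31.89, θ*₍19₎ = 35.61.
Basic interval reflects these around m̂:
  lower = 2 × 34.04 − 35.61 = 32.47
  upper = 2 × 34.04 − 31.89 = 36.19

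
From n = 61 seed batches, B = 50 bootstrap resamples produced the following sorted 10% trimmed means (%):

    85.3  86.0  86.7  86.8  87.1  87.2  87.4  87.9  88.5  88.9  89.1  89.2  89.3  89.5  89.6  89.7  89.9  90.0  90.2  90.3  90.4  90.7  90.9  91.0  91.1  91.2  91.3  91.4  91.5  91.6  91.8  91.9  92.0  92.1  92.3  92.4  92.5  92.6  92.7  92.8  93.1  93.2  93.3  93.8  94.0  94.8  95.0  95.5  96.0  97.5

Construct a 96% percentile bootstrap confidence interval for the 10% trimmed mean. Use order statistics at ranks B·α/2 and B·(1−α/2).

α = 0.04; lower rank = 50 × 0.020 = 1; upper rank = 50 × 0.980 = 49.
The 1st smallest replicate is 85.3; the 49th is 96.0.

(85.3, 96.0)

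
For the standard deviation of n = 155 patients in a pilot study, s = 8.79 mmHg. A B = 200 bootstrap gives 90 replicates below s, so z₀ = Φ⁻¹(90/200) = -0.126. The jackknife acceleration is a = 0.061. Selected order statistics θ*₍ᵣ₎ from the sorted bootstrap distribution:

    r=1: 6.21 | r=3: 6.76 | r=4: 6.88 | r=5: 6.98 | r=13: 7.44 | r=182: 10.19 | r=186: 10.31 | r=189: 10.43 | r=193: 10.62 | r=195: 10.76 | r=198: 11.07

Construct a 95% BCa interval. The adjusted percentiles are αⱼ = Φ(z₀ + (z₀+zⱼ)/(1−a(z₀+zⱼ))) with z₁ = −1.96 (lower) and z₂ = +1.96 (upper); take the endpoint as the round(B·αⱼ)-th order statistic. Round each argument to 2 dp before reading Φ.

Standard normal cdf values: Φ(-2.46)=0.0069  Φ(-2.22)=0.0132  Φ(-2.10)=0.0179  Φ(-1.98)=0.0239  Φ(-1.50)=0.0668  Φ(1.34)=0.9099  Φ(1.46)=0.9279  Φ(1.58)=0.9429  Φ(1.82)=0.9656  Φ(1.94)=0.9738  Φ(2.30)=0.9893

Lower: z₀ + z₁ = -0.126 + (-1.960) = -2.086; 1 − a(z₀+z₁) = 1 − (0.061)(-2.086) = 1.1272; argument = -0.126 + (-2.086)/1.1272 = -1.9765 → -1.98.
α₁ = Φ(-1.98) = 0.0239; rank = round(200 × 0.0239) = 5; θ*₍5₎ = 6.98.
Upper: z₀ + z₂ = 1.834; 1 − a(z₀+z₂) = 0.8881; argument = 1.9390 → 1.94; α₂ = 0.9738; rank = 195; θ*₍195₎ = 10.76.

(6.98, 10.76)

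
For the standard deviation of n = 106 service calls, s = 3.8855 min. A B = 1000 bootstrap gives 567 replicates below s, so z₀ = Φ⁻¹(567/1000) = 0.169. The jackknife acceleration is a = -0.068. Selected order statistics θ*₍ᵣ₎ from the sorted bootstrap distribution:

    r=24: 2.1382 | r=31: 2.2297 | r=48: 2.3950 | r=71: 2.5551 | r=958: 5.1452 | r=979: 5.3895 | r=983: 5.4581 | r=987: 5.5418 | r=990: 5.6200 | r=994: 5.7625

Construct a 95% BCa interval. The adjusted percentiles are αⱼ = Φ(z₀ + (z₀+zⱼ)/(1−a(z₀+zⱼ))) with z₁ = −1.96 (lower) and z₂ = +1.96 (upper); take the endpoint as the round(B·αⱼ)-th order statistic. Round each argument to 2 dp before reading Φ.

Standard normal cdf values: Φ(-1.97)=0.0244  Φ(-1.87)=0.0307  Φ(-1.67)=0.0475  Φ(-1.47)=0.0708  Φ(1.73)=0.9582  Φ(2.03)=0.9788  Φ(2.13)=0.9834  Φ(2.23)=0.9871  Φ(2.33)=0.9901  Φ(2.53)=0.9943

(2.2297, 5.3895)

Lower: z₀ + z₁ = 0.169 + (-1.960) = -1.791; 1 − a(z₀+z₁) = 1 − (-0.068)(-1.791) = 0.8782; argument = 0.169 + (-1.791)/0.8782 = -1.8704 → -1.87.
α₁ = Φ(-1.87) = 0.0307; rank = round(1000 × 0.0307) = 31; θ*₍31₎ = 2.2297.
Upper: z₀ + z₂ = 2.129; 1 − a(z₀+z₂) = 1.1448; argument = 2.0288 → 2.03; α₂ = 0.9788; rank = 979; θ*₍979₎ = 5.3895.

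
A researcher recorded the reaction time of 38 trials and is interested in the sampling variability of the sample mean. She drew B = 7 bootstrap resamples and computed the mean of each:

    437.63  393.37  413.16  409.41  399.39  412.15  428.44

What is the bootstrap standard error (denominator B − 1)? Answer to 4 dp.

Bootstrap SE is the standard deviation of the 7 replicate means.
Mean of replicates: (437.63 + 393.37 + 413.16 + 409.41 + 399.39 + 412.15 + 428.44) / 7 = 2893.55000 / 7 = 413.36429
Sum of squared deviations: (+24.26571)² + (−19.99429)² + (−0.20429)² + (−3.95429)² + (−13.97429)² + (−1.21429)² + (+15.07571)² = 1428.30677
Variance = 1428.30677 / 6 = 238.05113
SE* = √238.05113

SE* = 15.4289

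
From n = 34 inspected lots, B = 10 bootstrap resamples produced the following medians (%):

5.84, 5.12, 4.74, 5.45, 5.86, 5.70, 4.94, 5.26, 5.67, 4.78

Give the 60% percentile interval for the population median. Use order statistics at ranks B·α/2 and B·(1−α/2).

(4.78, 5.70)

Sorted replicates: 4.74, 4.78, 4.94, 5.12, 5.26, 5.45, 5.67, 5.70, 5.84, 5.86
α = 0.40; lower rank = 10 × 0.200 = 2; upper rank = 10 × 0.800 = 8.
The 2nd smallest replicate is 4.78; the 8th is 5.70.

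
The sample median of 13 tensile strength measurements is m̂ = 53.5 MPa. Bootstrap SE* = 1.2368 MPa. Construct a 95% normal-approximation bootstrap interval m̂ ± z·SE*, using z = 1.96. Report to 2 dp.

Margin = 1.96 × 1.2368 = 2.424
Interval: 53.5 ± 2.424

(51.08, 55.92)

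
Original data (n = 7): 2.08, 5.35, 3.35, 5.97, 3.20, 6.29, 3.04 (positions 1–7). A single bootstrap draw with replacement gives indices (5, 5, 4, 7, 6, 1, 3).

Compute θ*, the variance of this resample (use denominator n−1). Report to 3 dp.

Resample values: 3.20, 3.20, 5.97, 3.04, 6.29, 2.08, 3.35.
Mean = 3.8757; sum of squared deviations = 15.3274
s² = 15.3274 / 6 = 2.5546

θ* = 2.555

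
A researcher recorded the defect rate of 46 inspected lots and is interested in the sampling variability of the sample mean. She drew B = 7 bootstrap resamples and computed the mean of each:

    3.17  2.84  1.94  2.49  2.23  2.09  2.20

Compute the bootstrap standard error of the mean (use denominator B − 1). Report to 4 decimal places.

Bootstrap SE is the standard deviation of the 7 replicate means.
Mean of replicates: (3.17 + 2.84 + 1.94 + 2.49 + 2.23 + 2.09 + 2.20) / 7 = 16.96000 / 7 = 2.42286
Sum of squared deviations: (+0.74714)² + (+0.41714)² + (−0.48286)² + (+0.06714)² + (−0.19286)² + (−0.33286)² + (−0.22286)² = 1.16754
Variance = 1.16754 / 6 = 0.19459
SE* = √0.19459

SE* = 0.4411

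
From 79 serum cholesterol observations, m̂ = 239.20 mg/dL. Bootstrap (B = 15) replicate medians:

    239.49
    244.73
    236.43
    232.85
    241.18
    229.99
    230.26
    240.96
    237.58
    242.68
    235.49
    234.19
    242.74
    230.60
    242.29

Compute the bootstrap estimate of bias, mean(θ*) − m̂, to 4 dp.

mean(θ*) = (239.49 + 244.73 + 236.43 + 232.85 + 241.18 + 229.99 + 230.26 + 240.96 + 237.58 + 242.68 + 235.49 + 234.19 + 242.74 + 230.60 + 242.29) / 15 = 237.43067
bias = 237.43067 − 239.20

bias = −1.7693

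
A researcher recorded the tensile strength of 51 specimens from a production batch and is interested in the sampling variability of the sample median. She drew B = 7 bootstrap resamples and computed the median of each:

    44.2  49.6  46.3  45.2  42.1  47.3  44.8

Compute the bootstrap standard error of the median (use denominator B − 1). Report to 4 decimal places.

Bootstrap SE is the standard deviation of the 7 replicate medians.
Mean of replicates: (44.2 + 49.6 + 46.3 + 45.2 + 42.1 + 47.3 + 44.8) / 7 = 319.50000 / 7 = 45.64286
Sum of squared deviations: (−1.44286)² + (+3.95714)² + (+0.65714)² + (−0.44286)² + (−3.54286)² + (+1.65714)² + (−0.84286)² = 34.37714
Variance = 34.37714 / 6 = 5.72952
SE* = √5.72952

SE* = 2.3936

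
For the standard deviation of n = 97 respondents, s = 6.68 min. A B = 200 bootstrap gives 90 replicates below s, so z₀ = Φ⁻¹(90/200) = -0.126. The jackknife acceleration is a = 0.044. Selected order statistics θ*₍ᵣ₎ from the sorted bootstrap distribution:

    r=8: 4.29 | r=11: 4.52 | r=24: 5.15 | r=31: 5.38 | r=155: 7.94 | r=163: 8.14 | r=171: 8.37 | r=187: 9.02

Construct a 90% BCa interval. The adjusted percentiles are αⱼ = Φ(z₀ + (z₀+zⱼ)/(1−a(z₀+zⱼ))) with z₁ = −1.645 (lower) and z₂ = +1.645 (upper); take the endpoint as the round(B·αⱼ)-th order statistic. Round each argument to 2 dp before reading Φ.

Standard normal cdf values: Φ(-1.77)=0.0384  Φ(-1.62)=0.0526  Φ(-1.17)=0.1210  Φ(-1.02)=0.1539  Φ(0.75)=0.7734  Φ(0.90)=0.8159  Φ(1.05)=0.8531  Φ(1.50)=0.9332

(4.29, 9.02)

Lower: z₀ + z₁ = -0.126 + (-1.645) = -1.771; 1 − a(z₀+z₁) = 1 − (0.044)(-1.771) = 1.0779; argument = -0.126 + (-1.771)/1.0779 = -1.7690 → -1.77.
α₁ = Φ(-1.77) = 0.0384; rank = round(200 × 0.0384) = 8; θ*₍8₎ = 4.29.
Upper: z₀ + z₂ = 1.519; 1 − a(z₀+z₂) = 0.9332; argument = 1.5018 → 1.50; α₂ = 0.9332; rank = 187; θ*₍187₎ = 9.02.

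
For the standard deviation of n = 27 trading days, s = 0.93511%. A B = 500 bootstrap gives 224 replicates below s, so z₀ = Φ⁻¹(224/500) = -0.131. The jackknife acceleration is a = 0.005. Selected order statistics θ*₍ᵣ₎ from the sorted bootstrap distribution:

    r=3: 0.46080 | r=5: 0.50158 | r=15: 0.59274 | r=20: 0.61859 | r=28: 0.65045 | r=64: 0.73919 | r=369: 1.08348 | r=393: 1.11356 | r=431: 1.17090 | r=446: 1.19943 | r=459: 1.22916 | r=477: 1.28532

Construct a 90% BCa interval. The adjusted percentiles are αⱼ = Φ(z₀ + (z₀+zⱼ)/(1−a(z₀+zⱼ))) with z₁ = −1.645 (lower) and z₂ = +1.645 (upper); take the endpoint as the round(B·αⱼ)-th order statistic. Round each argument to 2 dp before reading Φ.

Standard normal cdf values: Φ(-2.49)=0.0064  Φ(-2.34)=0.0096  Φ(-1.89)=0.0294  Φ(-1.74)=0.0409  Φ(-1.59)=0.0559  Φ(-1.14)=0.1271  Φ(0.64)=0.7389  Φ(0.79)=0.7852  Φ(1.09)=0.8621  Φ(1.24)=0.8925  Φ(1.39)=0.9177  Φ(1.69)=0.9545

(0.59274, 1.22916)

Lower: z₀ + z₁ = -0.131 + (-1.645) = -1.776; 1 − a(z₀+z₁) = 1 − (0.005)(-1.776) = 1.0089; argument = -0.131 + (-1.776)/1.0089 = -1.8914 → -1.89.
α₁ = Φ(-1.89) = 0.0294; rank = round(500 × 0.0294) = 15; θ*₍15₎ = 0.59274.
Upper: z₀ + z₂ = 1.514; 1 − a(z₀+z₂) = 0.9924; argument = 1.3945 → 1.39; α₂ = 0.9177; rank = 459; θ*₍459₎ = 1.22916.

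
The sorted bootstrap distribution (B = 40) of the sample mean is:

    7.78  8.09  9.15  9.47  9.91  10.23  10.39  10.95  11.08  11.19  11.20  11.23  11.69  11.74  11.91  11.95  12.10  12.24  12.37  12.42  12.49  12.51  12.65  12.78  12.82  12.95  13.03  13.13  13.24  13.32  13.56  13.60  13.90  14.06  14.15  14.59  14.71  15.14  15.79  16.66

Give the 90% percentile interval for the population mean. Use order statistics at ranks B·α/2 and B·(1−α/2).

α = 0.10; lower rank = 40 × 0.050 = 2; upper rank = 40 × 0.950 = 38.
The 2nd smallest replicate is 8.09; the 38th is 15.14.

(8.09, 15.14)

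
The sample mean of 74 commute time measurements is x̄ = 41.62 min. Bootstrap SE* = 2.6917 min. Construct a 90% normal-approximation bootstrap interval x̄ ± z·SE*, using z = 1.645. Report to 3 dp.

(37.192, 46.048)

Margin = 1.645 × 2.6917 = 4.4278
Interval: 41.62 ± 4.4278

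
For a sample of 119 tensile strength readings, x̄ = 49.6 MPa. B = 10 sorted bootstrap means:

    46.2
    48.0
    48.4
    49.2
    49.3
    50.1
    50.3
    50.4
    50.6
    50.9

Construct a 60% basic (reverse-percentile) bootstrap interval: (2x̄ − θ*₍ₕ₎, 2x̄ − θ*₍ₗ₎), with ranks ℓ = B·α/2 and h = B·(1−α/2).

Percentile endpoints at ranks 2 and 8: θ*₍2₎ = 48.0, θ*₍8₎ = 50.4.
Basic interval reflects these around x̄:
  lower = 2 × 49.6 − 50.4 = 48.8
  upper = 2 × 49.6 − 48.0 = 51.2

(48.8, 51.2)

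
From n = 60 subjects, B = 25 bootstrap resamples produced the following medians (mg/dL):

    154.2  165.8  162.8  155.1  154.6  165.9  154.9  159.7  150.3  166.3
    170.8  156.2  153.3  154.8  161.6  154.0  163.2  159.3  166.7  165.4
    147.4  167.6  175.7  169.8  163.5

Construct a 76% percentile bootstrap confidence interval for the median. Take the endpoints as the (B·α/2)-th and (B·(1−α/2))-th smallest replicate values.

(153.3, 167.6)

Sorted replicates: 147.4, 150.3, 153.3, 154.0, 154.2, 154.6, 154.8, 154.9, 155.1, 156.2, 159.3, 159.7, 161.6, 162.8, 163.2, 163.5, 165.4, 165.8, 165.9, 166.3, 166.7, 167.6, 169.8, 170.8, 175.7
α = 0.24; lower rank = 25 × 0.120 = 3; upper rank = 25 × 0.880 = 22.
The 3rd smallest replicate is 153.3; the 22nd is 167.6.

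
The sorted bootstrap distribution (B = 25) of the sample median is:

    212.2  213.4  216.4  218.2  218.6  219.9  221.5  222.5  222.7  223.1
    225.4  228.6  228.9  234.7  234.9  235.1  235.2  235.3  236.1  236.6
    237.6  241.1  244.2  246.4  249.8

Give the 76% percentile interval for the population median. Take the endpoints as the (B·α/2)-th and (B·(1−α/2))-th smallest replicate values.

α = 0.24; lower rank = 25 × 0.120 = 3; upper rank = 25 × 0.880 = 22.
The 3rd smallest replicate is 216.4; the 22nd is 241.1.

(216.4, 241.1)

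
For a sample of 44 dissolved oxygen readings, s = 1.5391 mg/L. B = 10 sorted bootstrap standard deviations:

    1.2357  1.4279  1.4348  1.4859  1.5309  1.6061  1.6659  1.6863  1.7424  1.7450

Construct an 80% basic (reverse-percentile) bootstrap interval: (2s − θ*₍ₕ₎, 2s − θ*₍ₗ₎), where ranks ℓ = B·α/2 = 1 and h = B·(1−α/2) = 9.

Percentile endpoints at ranks 1 and 9: θ*₍1₎ = 1.2357, θ*₍9₎ = 1.7424.
Basic interval reflects these around s:
  lower = 2 × 1.5391 − 1.7424 = 1.3358
  upper = 2 × 1.5391 − 1.2357 = 1.8425

(1.3358, 1.8425)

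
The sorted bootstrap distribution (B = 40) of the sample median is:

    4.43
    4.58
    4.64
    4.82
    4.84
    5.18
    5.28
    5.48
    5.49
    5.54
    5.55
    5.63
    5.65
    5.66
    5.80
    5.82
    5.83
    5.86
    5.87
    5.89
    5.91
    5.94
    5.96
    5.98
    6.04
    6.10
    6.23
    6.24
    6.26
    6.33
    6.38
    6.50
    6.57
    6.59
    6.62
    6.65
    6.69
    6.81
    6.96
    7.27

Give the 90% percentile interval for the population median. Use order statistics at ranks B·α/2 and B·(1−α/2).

α = 0.10; lower rank = 40 × 0.050 = 2; upper rank = 40 × 0.950 = 38.
The 2nd smallest replicate is 4.58; the 38th is 6.81.

(4.58, 6.81)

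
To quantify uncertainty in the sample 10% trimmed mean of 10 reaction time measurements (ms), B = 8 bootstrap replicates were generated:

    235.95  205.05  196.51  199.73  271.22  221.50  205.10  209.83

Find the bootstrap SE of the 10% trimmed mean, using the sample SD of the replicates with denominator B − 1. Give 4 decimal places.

SE* = 24.9663

Bootstrap SE is the standard deviation of the 8 replicate 10% trimmed means.
Mean of replicates: (235.95 + 205.05 + 196.51 + 199.73 + 271.22 + 221.50 + 205.10 + 209.83) / 8 = 1744.89000 / 8 = 218.11125
Sum of squared deviations: (+17.83875)² + (−13.06125)² + (−21.60125)² + (−18.38125)² + (+53.10875)² + (+3.38875)² + (−13.01125)² + (−8.28125)² = 4363.19629
Variance = 4363.19629 / 7 = 623.31376
SE* = √623.31376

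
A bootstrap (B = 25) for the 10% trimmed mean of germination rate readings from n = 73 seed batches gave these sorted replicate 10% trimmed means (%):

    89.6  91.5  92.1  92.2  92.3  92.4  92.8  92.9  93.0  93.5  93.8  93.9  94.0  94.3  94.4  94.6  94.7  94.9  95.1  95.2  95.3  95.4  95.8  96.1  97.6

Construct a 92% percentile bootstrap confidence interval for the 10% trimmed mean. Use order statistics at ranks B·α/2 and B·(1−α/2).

(89.6, 96.1)

α = 0.08; lower rank = 25 × 0.040 = 1; upper rank = 25 × 0.960 = 24.
The 1st smallest replicate is 89.6; the 24th is 96.1.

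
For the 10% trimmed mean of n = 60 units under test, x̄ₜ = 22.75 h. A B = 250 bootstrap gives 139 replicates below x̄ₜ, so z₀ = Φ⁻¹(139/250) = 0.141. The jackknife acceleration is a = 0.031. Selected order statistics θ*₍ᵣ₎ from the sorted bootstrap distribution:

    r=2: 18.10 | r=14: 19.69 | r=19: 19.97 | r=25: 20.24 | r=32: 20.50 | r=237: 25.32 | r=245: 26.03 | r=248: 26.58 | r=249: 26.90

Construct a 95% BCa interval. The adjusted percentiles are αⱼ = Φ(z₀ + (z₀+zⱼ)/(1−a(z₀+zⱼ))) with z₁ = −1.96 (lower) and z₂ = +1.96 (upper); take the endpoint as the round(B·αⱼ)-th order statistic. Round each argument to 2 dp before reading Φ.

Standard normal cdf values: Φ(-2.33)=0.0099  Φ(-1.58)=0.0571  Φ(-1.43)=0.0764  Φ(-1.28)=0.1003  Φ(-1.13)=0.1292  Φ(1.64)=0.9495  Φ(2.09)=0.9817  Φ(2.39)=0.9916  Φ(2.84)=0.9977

(19.69, 26.58)

Lower: z₀ + z₁ = 0.141 + (-1.960) = -1.819; 1 − a(z₀+z₁) = 1 − (0.031)(-1.819) = 1.0564; argument = 0.141 + (-1.819)/1.0564 = -1.5809 → -1.58.
α₁ = Φ(-1.58) = 0.0571; rank = round(250 × 0.0571) = 14; θ*₍14₎ = 19.69.
Upper: z₀ + z₂ = 2.101; 1 − a(z₀+z₂) = 0.9349; argument = 2.3884 → 2.39; α₂ = 0.9916; rank = 248; θ*₍248₎ = 26.58.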